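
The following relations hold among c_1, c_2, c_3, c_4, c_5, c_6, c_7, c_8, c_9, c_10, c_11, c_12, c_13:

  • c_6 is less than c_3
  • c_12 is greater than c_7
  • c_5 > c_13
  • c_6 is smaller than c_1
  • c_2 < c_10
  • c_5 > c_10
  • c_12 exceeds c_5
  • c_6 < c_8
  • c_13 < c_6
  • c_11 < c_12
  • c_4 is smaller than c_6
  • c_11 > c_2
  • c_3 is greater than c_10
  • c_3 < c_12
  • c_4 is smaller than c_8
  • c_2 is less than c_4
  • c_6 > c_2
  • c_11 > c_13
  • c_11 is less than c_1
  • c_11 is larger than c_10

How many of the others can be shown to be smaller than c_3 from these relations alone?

5

Directly below c_3: c_10, c_6.
One step further: c_2, c_13, c_4 (5 so far).
Nothing else is reachable below c_3; 5 in all.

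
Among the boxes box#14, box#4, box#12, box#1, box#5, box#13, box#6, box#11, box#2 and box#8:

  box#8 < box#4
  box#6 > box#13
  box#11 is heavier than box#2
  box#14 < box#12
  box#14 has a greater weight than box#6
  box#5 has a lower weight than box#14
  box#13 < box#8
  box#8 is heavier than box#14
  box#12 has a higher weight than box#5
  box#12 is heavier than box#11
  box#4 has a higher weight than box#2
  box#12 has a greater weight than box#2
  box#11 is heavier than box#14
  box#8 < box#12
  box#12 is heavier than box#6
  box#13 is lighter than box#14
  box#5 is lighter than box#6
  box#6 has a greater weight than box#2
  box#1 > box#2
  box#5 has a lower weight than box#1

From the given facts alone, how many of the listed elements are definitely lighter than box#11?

The elements the relations force below box#11 are box#13, box#2, box#5, box#6, box#14 — no chain reaches any other.
That is 5.

5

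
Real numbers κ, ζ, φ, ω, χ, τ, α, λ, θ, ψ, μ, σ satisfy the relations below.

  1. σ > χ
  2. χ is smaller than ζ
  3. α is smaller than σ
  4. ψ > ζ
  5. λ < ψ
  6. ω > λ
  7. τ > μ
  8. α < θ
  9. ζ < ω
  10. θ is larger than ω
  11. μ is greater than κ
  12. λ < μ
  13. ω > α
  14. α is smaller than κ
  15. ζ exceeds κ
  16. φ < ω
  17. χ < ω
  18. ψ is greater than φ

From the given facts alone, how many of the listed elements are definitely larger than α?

The elements the relations force above α are κ, μ, ζ, ω, ψ, θ, τ, σ — no chain reaches any other.
That is 8.

8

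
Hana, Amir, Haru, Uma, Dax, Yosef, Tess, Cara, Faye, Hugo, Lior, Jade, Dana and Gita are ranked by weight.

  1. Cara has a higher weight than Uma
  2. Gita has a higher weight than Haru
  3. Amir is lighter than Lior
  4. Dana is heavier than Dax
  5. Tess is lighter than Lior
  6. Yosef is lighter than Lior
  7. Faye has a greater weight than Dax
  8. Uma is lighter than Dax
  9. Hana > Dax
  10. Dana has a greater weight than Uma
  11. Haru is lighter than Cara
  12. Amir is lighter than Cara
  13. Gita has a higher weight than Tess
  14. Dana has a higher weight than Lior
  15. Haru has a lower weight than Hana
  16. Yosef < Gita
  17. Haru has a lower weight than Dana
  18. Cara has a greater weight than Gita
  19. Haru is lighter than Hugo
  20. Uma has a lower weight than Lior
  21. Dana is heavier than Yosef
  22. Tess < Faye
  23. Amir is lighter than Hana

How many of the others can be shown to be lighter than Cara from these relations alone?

6

The elements the relations force below Cara are Haru, Uma, Yosef, Tess, Amir, Gita — no chain reaches any other.
That is 6.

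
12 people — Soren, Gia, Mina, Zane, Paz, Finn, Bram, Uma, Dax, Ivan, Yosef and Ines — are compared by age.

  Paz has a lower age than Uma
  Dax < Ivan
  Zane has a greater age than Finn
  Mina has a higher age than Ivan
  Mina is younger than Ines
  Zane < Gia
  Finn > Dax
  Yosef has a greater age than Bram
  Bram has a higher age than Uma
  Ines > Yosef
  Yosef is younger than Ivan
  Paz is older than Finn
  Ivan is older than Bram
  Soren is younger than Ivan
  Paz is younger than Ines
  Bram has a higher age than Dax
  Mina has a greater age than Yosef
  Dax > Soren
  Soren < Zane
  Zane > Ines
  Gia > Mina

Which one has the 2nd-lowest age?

Chaining the given pairs: Soren < Dax < Finn < Paz < Uma < Bram < Yosef < Ivan < Mina < Ines < Zane < Gia.
Counting 2 from the smallest end gives Dax.

Dax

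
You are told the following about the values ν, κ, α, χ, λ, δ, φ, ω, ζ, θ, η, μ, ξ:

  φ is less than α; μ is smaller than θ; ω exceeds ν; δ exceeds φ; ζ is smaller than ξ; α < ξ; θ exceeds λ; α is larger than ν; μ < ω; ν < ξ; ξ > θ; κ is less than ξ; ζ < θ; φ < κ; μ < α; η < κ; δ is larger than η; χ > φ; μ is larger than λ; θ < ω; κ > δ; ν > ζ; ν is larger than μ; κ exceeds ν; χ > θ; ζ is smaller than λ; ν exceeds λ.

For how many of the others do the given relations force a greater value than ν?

4

The elements the relations force above ν are ω, α, κ, ξ — no chain reaches any other.
That is 4.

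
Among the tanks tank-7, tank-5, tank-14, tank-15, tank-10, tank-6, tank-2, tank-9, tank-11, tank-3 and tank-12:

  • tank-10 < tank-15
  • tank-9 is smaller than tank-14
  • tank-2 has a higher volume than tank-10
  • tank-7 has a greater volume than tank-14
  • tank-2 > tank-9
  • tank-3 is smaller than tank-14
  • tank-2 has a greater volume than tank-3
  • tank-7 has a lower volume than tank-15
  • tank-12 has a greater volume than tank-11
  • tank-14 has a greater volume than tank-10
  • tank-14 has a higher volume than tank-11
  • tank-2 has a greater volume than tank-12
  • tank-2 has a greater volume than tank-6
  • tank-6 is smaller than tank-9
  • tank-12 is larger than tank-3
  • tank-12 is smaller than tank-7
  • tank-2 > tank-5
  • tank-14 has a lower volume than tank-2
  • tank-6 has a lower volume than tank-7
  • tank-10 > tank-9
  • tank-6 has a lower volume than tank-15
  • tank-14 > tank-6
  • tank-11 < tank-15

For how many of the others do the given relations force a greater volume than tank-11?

From tank-11 the given relations immediately reach tank-14, tank-12, tank-15.
From those, tank-7, tank-2 — 5 in total.
Nothing else is reachable above tank-11; 5 in all.

5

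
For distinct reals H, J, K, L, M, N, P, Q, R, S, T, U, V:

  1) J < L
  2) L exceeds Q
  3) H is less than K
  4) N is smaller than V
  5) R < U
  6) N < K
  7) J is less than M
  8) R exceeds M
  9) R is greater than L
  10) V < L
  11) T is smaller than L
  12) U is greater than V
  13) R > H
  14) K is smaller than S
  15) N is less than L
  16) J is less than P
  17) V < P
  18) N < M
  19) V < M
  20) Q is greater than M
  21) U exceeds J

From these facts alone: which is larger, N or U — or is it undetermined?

Link the given pairs in sequence: N < V; V < M; M < Q; Q < L; L < R; R < U.
Chaining these gives N < V < M < Q < L < R < U.
So U is larger.

U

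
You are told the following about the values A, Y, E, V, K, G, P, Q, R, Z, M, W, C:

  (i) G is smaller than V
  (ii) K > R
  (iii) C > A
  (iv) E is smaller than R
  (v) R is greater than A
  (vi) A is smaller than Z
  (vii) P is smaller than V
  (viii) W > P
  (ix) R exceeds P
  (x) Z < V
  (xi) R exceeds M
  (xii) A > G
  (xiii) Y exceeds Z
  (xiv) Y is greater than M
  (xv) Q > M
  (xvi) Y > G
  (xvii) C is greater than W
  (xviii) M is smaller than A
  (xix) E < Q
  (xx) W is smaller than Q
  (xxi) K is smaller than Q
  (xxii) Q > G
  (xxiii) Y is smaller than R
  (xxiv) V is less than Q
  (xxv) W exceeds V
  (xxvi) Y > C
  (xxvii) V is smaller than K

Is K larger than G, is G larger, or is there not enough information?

Link the given pairs in sequence: G < A; A < Z; Z < V; V < W; W < C; C < Y; Y < R; R < K.
Chaining these gives G < A < Z < V < W < C < Y < R < K.
So K is larger.

K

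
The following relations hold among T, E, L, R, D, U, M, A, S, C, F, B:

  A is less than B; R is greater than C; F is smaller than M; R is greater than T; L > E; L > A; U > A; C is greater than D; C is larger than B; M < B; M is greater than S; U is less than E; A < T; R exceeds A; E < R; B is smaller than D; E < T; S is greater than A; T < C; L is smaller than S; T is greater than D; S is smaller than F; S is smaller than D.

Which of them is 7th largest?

F

Piecing the relations together gives one ordering: A < U < E < L < S < F < M < B < D < T < C < R.
The 7th largest is F.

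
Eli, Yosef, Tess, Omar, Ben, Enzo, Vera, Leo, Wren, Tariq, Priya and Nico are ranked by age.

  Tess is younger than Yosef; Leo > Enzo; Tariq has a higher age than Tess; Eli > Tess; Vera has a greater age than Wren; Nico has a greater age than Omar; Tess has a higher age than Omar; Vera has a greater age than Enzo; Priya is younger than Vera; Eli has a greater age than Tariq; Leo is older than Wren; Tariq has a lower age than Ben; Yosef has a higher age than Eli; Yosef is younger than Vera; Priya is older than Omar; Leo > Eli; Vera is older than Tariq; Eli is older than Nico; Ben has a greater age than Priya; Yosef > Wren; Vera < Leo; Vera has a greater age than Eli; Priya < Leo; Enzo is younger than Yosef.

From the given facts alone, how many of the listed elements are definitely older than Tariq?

From Tariq the given relations immediately reach Ben, Eli, Vera.
From those, Yosef, Leo — 5 in total.
Nothing else is reachable above Tariq; 5 in all.

5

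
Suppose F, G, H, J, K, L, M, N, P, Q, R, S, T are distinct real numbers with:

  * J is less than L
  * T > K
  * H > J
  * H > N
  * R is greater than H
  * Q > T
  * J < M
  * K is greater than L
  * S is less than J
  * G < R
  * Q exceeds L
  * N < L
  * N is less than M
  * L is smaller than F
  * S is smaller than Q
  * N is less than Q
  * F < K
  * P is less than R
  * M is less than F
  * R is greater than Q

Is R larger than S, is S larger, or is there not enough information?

R

S < J < L < K < T < Q < R, by transitivity through J, L, K, T, Q.
So R is larger.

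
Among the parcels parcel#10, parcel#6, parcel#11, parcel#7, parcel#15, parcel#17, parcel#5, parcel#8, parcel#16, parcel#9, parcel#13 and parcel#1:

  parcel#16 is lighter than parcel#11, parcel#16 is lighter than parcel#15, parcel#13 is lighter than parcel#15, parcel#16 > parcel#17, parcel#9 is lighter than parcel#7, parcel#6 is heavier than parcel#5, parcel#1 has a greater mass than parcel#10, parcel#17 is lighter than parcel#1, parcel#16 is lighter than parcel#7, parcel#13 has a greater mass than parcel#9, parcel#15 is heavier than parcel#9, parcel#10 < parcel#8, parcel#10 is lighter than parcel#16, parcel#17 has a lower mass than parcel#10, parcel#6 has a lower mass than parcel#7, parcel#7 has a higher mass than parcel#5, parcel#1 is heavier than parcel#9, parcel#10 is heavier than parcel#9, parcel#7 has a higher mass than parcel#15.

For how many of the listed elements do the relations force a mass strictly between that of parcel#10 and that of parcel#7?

2

The relations place parcel#10 below parcel#7. An element lies strictly between them when it is forced above parcel#10 and also forced below parcel#7.
Above parcel#10: {parcel#1, parcel#8, parcel#16, parcel#15, parcel#11}. Below parcel#7: {parcel#17, parcel#9, parcel#5, parcel#13, parcel#6, parcel#16, parcel#15}.
Intersection: {parcel#16, parcel#15} — 2.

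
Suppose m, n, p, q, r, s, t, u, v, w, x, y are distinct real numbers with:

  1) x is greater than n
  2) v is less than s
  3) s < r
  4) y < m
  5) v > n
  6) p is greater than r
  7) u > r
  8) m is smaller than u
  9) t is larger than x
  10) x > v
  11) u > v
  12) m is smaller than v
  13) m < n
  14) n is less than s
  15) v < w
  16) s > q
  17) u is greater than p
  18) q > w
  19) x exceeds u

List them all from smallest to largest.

The consecutive links are each given: y < m; m < n; n < v; v < w; w < q; q < s; s < r; r < p; p < u; u < x; x < t.

y < m < n < v < w < q < s < r < p < u < x < t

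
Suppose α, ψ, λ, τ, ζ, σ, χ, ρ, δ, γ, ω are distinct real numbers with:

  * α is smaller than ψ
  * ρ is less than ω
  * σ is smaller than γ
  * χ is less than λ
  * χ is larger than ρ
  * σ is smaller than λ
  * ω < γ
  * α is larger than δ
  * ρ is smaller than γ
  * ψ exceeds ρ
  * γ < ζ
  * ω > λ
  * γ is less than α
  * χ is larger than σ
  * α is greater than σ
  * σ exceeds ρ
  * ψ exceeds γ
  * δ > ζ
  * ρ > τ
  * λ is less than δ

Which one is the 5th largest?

γ

Piecing the relations together gives one ordering: τ < ρ < σ < χ < λ < ω < γ < ζ < δ < α < ψ.
The 5th largest is γ.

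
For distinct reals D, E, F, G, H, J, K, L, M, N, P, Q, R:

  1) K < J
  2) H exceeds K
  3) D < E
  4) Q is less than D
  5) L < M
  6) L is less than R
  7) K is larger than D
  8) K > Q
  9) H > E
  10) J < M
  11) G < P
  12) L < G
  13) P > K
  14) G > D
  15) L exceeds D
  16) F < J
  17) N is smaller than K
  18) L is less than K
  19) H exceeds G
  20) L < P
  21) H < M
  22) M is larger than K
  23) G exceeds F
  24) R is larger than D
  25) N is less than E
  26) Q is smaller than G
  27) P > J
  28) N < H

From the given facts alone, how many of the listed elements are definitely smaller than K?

4

Directly below K: Q, D, N, L.
Nothing else is reachable below K; 4 in all.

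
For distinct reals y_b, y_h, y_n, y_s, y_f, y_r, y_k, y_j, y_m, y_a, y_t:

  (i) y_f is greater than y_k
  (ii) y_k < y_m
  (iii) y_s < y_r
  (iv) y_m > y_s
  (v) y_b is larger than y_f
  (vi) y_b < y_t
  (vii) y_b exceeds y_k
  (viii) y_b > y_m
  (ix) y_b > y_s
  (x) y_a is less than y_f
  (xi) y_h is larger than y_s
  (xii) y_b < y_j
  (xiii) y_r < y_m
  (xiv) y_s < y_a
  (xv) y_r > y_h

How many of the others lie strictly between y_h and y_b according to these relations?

Chaining upward from y_h reaches: y_r, y_m, y_j, y_t.
Chaining downward from y_b reaches: y_s, y_k, y_a, y_r, y_f, y_m.
Strictly between y_h and y_b are those in both lists: y_r, y_m — 2 elements.

2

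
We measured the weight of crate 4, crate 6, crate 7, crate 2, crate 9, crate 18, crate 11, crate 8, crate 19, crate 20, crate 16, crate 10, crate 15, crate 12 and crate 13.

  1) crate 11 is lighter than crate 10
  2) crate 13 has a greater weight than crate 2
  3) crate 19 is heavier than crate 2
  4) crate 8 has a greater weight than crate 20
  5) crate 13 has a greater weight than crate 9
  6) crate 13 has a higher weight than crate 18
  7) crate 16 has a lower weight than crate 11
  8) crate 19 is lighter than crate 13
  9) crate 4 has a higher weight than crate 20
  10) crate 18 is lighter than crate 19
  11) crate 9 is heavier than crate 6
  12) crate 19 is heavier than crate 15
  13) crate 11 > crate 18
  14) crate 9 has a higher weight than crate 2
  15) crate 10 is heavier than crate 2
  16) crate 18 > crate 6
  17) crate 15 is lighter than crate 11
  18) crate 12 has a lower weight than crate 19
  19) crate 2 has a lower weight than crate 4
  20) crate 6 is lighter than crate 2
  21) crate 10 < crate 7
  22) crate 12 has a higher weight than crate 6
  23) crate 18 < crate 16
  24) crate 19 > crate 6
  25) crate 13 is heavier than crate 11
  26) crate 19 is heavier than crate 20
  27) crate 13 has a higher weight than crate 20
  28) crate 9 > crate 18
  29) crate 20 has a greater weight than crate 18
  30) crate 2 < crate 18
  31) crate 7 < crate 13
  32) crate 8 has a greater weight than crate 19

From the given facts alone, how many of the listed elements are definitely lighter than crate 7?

Directly below crate 7: crate 10.
One step further: crate 2, crate 11 (3 so far).
One step further: crate 6, crate 18, crate 15, crate 16 (7 so far).
No other element is forced below crate 7 by the given relations, so the count is 7.

7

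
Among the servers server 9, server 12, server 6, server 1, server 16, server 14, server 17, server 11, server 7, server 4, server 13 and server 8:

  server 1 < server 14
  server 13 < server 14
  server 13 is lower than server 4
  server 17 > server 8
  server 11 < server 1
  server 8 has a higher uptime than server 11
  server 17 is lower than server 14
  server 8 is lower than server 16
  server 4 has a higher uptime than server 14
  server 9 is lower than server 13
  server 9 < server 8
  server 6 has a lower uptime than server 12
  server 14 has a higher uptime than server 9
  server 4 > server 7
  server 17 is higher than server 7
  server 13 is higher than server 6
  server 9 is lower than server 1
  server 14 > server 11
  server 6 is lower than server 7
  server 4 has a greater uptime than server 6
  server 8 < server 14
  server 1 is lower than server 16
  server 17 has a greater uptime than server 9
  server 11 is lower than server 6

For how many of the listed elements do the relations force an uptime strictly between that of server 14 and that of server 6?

The relations place server 6 below server 14. An element lies strictly between them when it is forced above server 6 and also forced below server 14.
Above server 6: {server 13, server 12, server 7, server 17, server 4}. Below server 14: {server 9, server 11, server 1, server 8, server 13, server 7, server 17}.
Intersection: {server 13, server 7, server 17} — 3.

3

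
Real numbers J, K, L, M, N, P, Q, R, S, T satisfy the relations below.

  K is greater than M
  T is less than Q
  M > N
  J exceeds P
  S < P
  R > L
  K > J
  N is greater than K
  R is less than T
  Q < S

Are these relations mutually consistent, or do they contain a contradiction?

We have M < K stated directly, yet also K < N < M by chaining the others — so K < M. Contradiction.

inconsistent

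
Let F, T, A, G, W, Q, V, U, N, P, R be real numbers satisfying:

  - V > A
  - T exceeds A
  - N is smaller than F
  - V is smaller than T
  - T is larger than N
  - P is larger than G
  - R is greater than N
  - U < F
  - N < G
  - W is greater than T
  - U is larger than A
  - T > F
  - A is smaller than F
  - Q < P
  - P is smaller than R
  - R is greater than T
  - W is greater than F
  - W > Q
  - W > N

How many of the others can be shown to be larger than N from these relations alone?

6

Directly above N: G, F, T, W, R.
One step further: P (6 so far).
Nothing else is reachable above N; 6 in all.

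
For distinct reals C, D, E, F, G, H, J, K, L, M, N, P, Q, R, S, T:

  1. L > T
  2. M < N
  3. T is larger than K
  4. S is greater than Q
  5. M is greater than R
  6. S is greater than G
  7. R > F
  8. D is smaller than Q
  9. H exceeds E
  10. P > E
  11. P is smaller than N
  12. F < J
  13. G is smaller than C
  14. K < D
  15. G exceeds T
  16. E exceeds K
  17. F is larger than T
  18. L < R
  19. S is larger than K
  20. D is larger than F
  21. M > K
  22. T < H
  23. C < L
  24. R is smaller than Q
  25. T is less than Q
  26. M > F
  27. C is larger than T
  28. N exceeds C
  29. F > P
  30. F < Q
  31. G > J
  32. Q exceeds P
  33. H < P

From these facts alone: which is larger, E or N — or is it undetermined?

E < P and P < F give E < F.
Then F < J extends the chain to J.
With J < G: E < P < F < J < G.
Then G < C extends the chain to C.
With C < L: E < P < F < J < G < C < L.
With L < R: E < P < F < J < G < C < L < R.
With R < M: E < P < F < J < G < C < L < R < M.
With M < N: E < P < F < J < G < C < L < R < M < N.
So N is larger.

N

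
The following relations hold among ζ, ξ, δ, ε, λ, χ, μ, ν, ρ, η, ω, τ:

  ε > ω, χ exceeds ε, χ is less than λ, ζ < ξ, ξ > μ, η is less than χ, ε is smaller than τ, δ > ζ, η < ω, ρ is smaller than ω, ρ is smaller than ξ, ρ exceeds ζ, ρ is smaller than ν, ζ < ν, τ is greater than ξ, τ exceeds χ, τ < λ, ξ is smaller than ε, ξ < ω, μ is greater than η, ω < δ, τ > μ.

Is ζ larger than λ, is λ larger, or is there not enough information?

Link the given pairs in sequence: ζ < ξ; ξ < ω; ω < ε; ε < χ; χ < τ; τ < λ.
Together: ζ < ξ < ω < ε < χ < τ < λ.
So λ is larger.

λ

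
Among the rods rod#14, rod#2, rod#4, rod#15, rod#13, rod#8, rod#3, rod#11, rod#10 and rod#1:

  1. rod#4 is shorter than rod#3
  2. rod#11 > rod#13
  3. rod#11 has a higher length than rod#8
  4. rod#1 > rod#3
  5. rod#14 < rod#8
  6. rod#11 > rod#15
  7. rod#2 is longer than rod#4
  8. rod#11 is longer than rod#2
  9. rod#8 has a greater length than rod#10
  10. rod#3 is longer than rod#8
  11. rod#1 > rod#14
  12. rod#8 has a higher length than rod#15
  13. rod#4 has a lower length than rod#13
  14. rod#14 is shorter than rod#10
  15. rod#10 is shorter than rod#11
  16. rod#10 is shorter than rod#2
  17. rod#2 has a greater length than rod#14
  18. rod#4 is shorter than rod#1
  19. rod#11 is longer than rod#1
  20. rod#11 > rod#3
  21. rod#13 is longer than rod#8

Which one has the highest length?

rod#11

rod#14 is not greatest since rod#14 < rod#10; rod#15 is not greatest since rod#15 < rod#8; rod#10 is not greatest since rod#10 < rod#2; rod#8 is not greatest since rod#8 < rod#3; rod#4 is not greatest since rod#4 < rod#13; rod#2 is not greatest since rod#2 < rod#11; rod#13 is not greatest since rod#13 < rod#11; rod#3 is not greatest since rod#3 < rod#11; rod#1 is not greatest since rod#1 < rod#11.
Only rod#11 has nothing above it, so rod#11 is the highest length.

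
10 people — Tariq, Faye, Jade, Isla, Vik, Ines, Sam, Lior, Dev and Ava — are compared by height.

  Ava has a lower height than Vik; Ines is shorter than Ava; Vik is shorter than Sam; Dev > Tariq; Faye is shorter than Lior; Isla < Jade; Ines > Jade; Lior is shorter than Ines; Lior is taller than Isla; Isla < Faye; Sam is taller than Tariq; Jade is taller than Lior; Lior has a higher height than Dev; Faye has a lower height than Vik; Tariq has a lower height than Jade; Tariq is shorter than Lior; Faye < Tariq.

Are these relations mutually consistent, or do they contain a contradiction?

consistent

The single ordering Isla < Faye < Tariq < Dev < Lior < Jade < Ines < Ava < Vik < Sam satisfies every listed relation, so no contradiction arises.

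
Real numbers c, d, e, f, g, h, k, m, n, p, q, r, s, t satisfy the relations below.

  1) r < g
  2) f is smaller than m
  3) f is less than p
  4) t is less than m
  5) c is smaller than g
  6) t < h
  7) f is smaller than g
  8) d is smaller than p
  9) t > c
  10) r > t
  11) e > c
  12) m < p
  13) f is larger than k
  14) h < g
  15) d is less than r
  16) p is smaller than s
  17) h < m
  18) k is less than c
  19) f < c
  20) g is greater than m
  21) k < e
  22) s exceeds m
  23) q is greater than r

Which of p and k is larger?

p

k < f and f < c give k < c.
Then c < t extends the chain to t.
Then t < h extends the chain to h.
With h < m: k < f < c < t < h < m.
With m < p: k < f < c < t < h < m < p.
So k < p; p is the larger of the two.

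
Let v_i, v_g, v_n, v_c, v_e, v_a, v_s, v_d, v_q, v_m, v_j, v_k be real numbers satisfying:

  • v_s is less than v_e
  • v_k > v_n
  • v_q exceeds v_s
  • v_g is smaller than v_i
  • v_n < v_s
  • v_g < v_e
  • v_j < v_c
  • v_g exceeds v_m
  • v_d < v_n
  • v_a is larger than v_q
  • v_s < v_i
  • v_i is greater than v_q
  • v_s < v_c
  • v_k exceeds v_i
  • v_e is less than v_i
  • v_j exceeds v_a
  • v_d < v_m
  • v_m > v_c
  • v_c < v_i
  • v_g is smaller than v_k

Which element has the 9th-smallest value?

Chaining the given pairs: v_d < v_n < v_s < v_q < v_a < v_j < v_c < v_m < v_g < v_e < v_i < v_k.
The 9th smallest is v_g.

v_g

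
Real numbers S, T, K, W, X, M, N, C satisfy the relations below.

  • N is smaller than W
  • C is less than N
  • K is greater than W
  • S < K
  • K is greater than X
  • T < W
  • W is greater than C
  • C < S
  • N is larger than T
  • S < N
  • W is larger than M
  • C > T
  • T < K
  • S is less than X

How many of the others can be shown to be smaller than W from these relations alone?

From W the given relations immediately reach T, C, N, M.
From those, S — 5 in total.
Nothing else is reachable below W; 5 in all.

5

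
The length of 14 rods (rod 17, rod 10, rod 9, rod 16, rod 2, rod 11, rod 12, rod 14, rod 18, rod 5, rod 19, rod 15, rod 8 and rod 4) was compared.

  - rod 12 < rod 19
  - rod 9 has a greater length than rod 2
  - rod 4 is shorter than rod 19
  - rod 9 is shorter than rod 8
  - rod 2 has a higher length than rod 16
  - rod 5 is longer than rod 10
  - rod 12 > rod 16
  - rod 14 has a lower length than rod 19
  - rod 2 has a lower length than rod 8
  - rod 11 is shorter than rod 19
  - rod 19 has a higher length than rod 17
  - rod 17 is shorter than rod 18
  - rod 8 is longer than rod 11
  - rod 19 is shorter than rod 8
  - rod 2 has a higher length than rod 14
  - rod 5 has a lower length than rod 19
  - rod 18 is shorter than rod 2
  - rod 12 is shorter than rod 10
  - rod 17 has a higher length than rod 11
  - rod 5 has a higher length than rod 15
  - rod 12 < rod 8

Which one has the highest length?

rod 15 is not greatest since rod 15 < rod 5; rod 16 is not greatest since rod 16 < rod 2; rod 11 is not greatest since rod 11 < rod 17; rod 14 is not greatest since rod 14 < rod 2; rod 12 is not greatest since rod 12 < rod 19; rod 17 is not greatest since rod 17 < rod 19; rod 4 is not greatest since rod 4 < rod 19; rod 10 is not greatest since rod 10 < rod 5; rod 18 is not greatest since rod 18 < rod 2; rod 2 is not greatest since rod 2 < rod 9; rod 9 is not greatest since rod 9 < rod 8; rod 5 is not greatest since rod 5 < rod 19; rod 19 is not greatest since rod 19 < rod 8.
Only rod 8 has nothing above it, so rod 8 is the highest length.

rod 8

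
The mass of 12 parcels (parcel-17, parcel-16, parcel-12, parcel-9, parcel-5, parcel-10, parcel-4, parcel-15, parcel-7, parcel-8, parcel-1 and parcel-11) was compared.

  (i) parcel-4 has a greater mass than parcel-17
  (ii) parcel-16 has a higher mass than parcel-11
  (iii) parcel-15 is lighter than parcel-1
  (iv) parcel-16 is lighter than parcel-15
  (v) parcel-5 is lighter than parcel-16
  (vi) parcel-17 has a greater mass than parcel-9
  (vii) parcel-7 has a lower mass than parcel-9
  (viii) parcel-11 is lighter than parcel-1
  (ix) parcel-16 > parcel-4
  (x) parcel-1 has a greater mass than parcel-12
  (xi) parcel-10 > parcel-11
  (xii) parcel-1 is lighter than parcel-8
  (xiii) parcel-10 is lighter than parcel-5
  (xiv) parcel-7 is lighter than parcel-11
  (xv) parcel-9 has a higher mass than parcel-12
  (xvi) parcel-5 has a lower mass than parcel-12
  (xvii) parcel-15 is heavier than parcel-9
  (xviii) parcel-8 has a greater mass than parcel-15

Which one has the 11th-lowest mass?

parcel-1

Chaining the given pairs: parcel-7 < parcel-11 < parcel-10 < parcel-5 < parcel-12 < parcel-9 < parcel-17 < parcel-4 < parcel-16 < parcel-15 < parcel-1 < parcel-8.
The 11th smallest is parcel-1.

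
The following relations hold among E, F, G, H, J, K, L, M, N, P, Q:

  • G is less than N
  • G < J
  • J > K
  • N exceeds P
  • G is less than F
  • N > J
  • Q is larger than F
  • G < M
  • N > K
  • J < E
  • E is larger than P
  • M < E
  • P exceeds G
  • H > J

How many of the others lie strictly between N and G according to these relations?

The relations place G below N. An element lies strictly between them when it is forced above G and also forced below N.
Above G: {P, M, J, H, F, E, Q}. Below N: {P, K, J}.
Intersection: {P, J} — 2.

2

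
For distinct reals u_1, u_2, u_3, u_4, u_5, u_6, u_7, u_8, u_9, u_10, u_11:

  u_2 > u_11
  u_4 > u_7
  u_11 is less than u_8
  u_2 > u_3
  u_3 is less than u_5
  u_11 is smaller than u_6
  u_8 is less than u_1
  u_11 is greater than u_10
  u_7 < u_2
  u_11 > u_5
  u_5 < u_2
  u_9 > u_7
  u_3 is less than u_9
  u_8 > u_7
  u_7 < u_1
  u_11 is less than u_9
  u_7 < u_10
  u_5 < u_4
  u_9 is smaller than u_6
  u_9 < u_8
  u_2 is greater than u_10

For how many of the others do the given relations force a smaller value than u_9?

5

The elements the relations force below u_9 are u_3, u_7, u_10, u_5, u_11 — no chain reaches any other.
That is 5.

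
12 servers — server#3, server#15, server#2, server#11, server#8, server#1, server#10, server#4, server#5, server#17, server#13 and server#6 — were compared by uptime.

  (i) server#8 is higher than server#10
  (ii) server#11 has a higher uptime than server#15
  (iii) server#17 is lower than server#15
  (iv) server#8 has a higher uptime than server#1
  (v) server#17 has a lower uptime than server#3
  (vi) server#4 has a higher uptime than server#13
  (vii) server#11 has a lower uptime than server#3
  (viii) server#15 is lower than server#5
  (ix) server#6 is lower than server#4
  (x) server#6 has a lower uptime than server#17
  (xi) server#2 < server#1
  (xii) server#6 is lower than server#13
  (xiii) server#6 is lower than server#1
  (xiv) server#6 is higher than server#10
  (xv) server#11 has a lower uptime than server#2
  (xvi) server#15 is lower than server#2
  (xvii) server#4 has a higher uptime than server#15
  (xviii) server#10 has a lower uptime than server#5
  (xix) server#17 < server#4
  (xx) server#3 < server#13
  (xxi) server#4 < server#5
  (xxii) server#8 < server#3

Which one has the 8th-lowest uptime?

server#8

The consecutive relations fix a unique order: server#10 < server#6 < server#17 < server#15 < server#11 < server#2 < server#1 < server#8 < server#3 < server#13 < server#4 < server#5.
The 8th smallest is server#8.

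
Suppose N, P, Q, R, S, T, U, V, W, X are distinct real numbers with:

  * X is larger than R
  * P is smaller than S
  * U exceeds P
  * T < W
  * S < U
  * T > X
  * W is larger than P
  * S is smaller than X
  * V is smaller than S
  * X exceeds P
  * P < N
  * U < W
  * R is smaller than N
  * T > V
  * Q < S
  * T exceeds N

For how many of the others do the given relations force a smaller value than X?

5

Directly below X: P, S, R.
One step further: V, Q (5 so far).
No other element is forced below X by the given relations, so the count is 5.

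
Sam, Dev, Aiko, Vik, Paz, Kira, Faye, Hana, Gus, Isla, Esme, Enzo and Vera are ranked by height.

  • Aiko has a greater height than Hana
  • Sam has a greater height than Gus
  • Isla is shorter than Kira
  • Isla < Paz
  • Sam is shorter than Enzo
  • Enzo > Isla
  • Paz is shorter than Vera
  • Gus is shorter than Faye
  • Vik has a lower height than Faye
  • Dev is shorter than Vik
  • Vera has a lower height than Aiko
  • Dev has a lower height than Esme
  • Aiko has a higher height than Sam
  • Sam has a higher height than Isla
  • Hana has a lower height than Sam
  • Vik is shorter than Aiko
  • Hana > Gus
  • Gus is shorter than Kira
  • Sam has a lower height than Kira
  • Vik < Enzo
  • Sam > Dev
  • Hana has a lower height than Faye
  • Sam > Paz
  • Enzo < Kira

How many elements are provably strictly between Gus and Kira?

3

The relations place Gus below Kira. An element lies strictly between them when it is forced above Gus and also forced below Kira.
Above Gus: {Hana, Sam, Enzo, Faye, Aiko}. Below Kira: {Dev, Isla, Vik, Paz, Hana, Sam, Enzo}.
Intersection: {Hana, Sam, Enzo} — 3.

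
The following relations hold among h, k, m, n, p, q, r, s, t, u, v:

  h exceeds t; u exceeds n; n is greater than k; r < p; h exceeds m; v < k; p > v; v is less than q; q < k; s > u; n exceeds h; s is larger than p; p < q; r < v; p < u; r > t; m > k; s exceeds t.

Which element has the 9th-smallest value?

n

The consecutive relations fix a unique order: t < r < v < p < q < k < m < h < n < u < s.
The 9th smallest is n.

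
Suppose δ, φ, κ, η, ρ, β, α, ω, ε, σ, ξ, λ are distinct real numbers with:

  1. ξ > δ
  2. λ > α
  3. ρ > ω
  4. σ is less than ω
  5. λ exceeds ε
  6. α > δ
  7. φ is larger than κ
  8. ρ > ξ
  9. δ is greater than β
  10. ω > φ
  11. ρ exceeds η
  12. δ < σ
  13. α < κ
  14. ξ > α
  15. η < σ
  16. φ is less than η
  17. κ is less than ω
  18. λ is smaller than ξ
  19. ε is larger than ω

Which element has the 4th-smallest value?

κ

The consecutive relations fix a unique order: β < δ < α < κ < φ < η < σ < ω < ε < λ < ξ < ρ.
The 4th smallest is κ.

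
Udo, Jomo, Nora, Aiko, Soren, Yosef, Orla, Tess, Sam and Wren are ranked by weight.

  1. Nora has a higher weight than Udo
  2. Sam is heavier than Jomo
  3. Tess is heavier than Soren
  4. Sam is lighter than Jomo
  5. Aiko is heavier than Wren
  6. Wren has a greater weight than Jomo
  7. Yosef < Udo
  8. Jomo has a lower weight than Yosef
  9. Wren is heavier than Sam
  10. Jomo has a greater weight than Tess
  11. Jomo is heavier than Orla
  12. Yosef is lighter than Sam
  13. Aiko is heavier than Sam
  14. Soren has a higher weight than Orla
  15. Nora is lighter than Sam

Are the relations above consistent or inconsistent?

inconsistent

We have Sam < Jomo stated directly, yet also Jomo < Yosef < Udo < Nora < Sam by chaining the others — so Jomo < Sam. Contradiction.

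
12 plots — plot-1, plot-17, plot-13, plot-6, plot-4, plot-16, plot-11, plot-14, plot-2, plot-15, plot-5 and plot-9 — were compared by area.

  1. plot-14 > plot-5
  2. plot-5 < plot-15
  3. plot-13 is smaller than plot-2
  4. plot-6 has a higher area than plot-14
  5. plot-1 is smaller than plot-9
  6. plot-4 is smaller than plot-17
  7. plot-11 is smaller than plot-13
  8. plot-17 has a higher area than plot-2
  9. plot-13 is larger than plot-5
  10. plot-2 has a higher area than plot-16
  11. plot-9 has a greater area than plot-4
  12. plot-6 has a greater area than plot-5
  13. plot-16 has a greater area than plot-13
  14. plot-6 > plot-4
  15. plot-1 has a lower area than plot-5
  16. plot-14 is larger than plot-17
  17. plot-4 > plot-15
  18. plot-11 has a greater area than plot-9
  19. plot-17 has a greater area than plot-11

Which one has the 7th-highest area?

Chaining the given pairs: plot-1 < plot-5 < plot-15 < plot-4 < plot-9 < plot-11 < plot-13 < plot-16 < plot-2 < plot-17 < plot-14 < plot-6.
Counting 7 from the largest end gives plot-11.

plot-11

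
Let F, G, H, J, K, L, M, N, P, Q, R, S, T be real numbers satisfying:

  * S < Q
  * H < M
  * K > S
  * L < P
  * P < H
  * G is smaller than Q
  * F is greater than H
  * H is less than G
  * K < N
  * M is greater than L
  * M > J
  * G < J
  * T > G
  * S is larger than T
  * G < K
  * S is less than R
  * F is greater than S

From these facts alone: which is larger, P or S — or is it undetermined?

Following the relations from P: P < H < G < T < S.
So S is larger.

S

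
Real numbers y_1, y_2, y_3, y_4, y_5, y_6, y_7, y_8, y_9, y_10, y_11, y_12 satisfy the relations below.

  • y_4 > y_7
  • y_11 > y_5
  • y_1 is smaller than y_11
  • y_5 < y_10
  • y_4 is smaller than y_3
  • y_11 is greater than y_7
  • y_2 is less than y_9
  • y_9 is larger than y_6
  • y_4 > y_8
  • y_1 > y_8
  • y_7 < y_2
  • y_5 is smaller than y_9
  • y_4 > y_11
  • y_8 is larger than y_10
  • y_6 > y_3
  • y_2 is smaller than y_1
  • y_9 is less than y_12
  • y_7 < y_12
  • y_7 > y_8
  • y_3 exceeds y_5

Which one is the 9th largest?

Chaining the given pairs: y_5 < y_10 < y_8 < y_7 < y_2 < y_1 < y_11 < y_4 < y_3 < y_6 < y_9 < y_12.
The 9th largest is y_7.

y_7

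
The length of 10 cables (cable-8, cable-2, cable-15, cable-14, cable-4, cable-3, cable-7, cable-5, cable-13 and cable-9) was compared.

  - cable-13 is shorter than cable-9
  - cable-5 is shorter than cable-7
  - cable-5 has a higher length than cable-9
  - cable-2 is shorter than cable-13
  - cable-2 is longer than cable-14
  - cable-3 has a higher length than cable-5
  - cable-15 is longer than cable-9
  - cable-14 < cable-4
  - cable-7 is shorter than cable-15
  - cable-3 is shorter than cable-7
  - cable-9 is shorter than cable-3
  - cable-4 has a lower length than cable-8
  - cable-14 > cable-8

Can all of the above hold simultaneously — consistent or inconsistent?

We have cable-14 < cable-4 stated directly, yet also cable-4 < cable-8 < cable-14 by chaining the others — so cable-4 < cable-14. Contradiction.

inconsistent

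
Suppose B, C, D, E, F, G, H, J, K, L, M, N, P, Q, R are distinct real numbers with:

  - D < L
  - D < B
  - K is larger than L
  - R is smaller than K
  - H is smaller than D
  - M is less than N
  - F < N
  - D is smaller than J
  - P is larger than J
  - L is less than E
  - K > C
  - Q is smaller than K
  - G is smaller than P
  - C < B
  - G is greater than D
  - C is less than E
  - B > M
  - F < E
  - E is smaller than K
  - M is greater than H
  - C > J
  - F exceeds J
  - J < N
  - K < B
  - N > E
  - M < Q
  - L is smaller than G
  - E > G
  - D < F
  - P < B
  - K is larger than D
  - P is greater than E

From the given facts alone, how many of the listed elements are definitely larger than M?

4

The elements the relations force above M are Q, K, N, B — no chain reaches any other.
That is 4.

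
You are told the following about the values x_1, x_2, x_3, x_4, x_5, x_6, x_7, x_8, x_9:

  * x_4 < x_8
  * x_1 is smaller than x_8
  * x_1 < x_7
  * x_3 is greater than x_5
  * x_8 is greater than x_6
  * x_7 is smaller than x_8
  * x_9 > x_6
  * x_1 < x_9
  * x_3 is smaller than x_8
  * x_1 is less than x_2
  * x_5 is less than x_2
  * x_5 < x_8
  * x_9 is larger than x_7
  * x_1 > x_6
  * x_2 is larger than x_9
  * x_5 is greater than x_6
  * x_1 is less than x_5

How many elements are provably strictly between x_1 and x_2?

3

Chaining upward from x_1 reaches: x_7, x_9, x_5, x_3, x_8.
Chaining downward from x_2 reaches: x_6, x_7, x_9, x_5.
Strictly between x_1 and x_2 are those in both lists: x_7, x_9, x_5 — 3 elements.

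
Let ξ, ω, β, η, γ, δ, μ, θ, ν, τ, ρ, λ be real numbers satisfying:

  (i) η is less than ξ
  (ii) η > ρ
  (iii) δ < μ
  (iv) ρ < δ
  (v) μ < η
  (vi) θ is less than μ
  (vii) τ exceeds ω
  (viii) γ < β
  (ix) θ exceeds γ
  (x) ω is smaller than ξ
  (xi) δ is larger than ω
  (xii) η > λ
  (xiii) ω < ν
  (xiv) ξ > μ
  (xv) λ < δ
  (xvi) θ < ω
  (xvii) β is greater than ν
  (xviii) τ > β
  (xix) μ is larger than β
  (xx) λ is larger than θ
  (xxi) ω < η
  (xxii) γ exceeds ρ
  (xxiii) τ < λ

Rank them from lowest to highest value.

The consecutive links are each given: ρ < γ; γ < θ; θ < ω; ω < ν; ν < β; β < τ; τ < λ; λ < δ; δ < μ; μ < η; η < ξ.

ρ < γ < θ < ω < ν < β < τ < λ < δ < μ < η < ξ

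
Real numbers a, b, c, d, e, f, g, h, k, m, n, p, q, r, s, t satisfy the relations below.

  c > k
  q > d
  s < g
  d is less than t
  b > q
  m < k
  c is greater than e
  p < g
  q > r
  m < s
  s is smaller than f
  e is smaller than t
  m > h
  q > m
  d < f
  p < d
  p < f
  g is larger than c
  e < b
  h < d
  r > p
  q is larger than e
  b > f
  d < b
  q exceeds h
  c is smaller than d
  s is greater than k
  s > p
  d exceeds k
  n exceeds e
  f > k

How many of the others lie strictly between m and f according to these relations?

Chaining upward from m reaches: k, c, d, q, s, t, b, g.
Chaining downward from f reaches: h, p, e, k, c, d, s.
Strictly between m and f are those in both lists: k, c, d, s — 4 elements.

4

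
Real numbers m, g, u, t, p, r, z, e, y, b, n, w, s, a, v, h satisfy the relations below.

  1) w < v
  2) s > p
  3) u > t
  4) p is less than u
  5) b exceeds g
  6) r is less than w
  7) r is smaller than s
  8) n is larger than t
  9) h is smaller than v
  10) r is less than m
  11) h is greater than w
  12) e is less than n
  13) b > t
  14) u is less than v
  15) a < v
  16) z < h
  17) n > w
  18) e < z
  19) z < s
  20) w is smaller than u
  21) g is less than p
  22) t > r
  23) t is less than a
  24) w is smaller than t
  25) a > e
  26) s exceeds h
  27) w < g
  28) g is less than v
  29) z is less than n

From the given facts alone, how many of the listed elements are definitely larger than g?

The elements the relations force above g are p, s, u, v, b — no chain reaches any other.
That is 5.

5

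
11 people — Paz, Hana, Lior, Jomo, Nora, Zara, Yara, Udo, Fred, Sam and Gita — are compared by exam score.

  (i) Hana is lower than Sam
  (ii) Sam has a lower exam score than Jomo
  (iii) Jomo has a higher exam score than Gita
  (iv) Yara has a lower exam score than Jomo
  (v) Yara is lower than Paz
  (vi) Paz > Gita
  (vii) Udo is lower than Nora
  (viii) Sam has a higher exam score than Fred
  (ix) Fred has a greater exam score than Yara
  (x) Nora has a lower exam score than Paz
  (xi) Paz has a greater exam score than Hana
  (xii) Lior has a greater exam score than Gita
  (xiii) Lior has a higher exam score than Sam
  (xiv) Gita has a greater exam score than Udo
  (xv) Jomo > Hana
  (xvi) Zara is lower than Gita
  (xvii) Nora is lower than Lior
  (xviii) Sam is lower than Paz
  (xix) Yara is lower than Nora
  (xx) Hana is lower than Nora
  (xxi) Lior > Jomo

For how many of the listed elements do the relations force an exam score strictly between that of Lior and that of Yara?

4

Chaining upward from Yara reaches: Fred, Sam, Nora, Paz, Jomo.
Chaining downward from Lior reaches: Hana, Fred, Zara, Udo, Sam, Gita, Nora, Jomo.
Strictly between Yara and Lior are those in both lists: Fred, Sam, Nora, Jomo — 4 elements.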